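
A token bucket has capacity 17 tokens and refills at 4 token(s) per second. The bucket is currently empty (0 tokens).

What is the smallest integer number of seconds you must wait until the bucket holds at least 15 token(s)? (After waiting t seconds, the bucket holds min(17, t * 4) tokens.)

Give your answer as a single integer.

Need t * 4 >= 15, so t >= 15/4.
Smallest integer t = ceil(15/4) = 4.

Answer: 4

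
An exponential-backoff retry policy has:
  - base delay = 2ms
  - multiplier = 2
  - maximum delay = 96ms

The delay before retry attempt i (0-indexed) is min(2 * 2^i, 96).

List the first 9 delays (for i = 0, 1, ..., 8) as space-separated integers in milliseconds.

Answer: 2 4 8 16 32 64 96 96 96

Derivation:
Computing each delay:
  i=0: min(2*2^0, 96) = 2
  i=1: min(2*2^1, 96) = 4
  i=2: min(2*2^2, 96) = 8
  i=3: min(2*2^3, 96) = 16
  i=4: min(2*2^4, 96) = 32
  i=5: min(2*2^5, 96) = 64
  i=6: min(2*2^6, 96) = 96
  i=7: min(2*2^7, 96) = 96
  i=8: min(2*2^8, 96) = 96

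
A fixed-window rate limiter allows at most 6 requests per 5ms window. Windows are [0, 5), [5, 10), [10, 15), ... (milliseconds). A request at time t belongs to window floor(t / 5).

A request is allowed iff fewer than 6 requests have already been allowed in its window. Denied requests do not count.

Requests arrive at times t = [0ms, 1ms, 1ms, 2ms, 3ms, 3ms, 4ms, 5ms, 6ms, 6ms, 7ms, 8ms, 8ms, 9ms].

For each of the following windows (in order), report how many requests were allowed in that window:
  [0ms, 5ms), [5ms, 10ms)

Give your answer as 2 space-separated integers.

Answer: 6 6

Derivation:
Processing requests:
  req#1 t=0ms (window 0): ALLOW
  req#2 t=1ms (window 0): ALLOW
  req#3 t=1ms (window 0): ALLOW
  req#4 t=2ms (window 0): ALLOW
  req#5 t=3ms (window 0): ALLOW
  req#6 t=3ms (window 0): ALLOW
  req#7 t=4ms (window 0): DENY
  req#8 t=5ms (window 1): ALLOW
  req#9 t=6ms (window 1): ALLOW
  req#10 t=6ms (window 1): ALLOW
  req#11 t=7ms (window 1): ALLOW
  req#12 t=8ms (window 1): ALLOW
  req#13 t=8ms (window 1): ALLOW
  req#14 t=9ms (window 1): DENY

Allowed counts by window: 6 6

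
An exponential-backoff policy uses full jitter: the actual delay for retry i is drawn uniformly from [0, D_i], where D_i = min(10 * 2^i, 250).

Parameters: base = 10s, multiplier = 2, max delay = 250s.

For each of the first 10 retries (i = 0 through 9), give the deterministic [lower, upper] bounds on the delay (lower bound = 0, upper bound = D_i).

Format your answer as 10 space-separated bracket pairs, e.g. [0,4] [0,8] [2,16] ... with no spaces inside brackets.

Computing bounds per retry:
  i=0: D_i=min(10*2^0,250)=10, bounds=[0,10]
  i=1: D_i=min(10*2^1,250)=20, bounds=[0,20]
  i=2: D_i=min(10*2^2,250)=40, bounds=[0,40]
  i=3: D_i=min(10*2^3,250)=80, bounds=[0,80]
  i=4: D_i=min(10*2^4,250)=160, bounds=[0,160]
  i=5: D_i=min(10*2^5,250)=250, bounds=[0,250]
  i=6: D_i=min(10*2^6,250)=250, bounds=[0,250]
  i=7: D_i=min(10*2^7,250)=250, bounds=[0,250]
  i=8: D_i=min(10*2^8,250)=250, bounds=[0,250]
  i=9: D_i=min(10*2^9,250)=250, bounds=[0,250]

Answer: [0,10] [0,20] [0,40] [0,80] [0,160] [0,250] [0,250] [0,250] [0,250] [0,250]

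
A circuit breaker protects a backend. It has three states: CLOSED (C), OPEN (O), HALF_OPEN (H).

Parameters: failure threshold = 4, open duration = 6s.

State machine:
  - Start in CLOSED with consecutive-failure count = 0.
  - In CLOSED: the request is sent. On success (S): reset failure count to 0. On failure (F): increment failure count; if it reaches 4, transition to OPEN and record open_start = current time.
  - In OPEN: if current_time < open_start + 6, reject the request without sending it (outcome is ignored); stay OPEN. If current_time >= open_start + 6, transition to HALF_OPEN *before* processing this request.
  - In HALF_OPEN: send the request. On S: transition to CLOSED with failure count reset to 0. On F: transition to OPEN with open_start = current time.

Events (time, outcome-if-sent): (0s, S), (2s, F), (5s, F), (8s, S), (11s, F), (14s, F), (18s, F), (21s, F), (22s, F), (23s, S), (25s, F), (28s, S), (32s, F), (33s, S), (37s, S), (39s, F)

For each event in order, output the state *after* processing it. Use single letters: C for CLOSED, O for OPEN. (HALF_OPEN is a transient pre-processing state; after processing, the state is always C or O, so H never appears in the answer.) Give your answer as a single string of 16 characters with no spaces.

State after each event:
  event#1 t=0s outcome=S: state=CLOSED
  event#2 t=2s outcome=F: state=CLOSED
  event#3 t=5s outcome=F: state=CLOSED
  event#4 t=8s outcome=S: state=CLOSED
  event#5 t=11s outcome=F: state=CLOSED
  event#6 t=14s outcome=F: state=CLOSED
  event#7 t=18s outcome=F: state=CLOSED
  event#8 t=21s outcome=F: state=OPEN
  event#9 t=22s outcome=F: state=OPEN
  event#10 t=23s outcome=S: state=OPEN
  event#11 t=25s outcome=F: state=OPEN
  event#12 t=28s outcome=S: state=CLOSED
  event#13 t=32s outcome=F: state=CLOSED
  event#14 t=33s outcome=S: state=CLOSED
  event#15 t=37s outcome=S: state=CLOSED
  event#16 t=39s outcome=F: state=CLOSED

Answer: CCCCCCCOOOOCCCCC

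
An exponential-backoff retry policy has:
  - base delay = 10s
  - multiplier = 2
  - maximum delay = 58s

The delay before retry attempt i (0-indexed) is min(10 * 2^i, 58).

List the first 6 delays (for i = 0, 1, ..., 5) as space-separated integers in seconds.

Answer: 10 20 40 58 58 58

Derivation:
Computing each delay:
  i=0: min(10*2^0, 58) = 10
  i=1: min(10*2^1, 58) = 20
  i=2: min(10*2^2, 58) = 40
  i=3: min(10*2^3, 58) = 58
  i=4: min(10*2^4, 58) = 58
  i=5: min(10*2^5, 58) = 58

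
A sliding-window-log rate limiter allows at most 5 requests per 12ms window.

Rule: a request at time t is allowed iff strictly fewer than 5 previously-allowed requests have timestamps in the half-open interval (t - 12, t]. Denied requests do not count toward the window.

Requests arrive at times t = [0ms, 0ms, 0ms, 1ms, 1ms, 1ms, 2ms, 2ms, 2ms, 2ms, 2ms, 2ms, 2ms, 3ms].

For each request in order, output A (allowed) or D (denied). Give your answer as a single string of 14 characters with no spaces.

Tracking allowed requests in the window:
  req#1 t=0ms: ALLOW
  req#2 t=0ms: ALLOW
  req#3 t=0ms: ALLOW
  req#4 t=1ms: ALLOW
  req#5 t=1ms: ALLOW
  req#6 t=1ms: DENY
  req#7 t=2ms: DENY
  req#8 t=2ms: DENY
  req#9 t=2ms: DENY
  req#10 t=2ms: DENY
  req#11 t=2ms: DENY
  req#12 t=2ms: DENY
  req#13 t=2ms: DENY
  req#14 t=3ms: DENY

Answer: AAAAADDDDDDDDD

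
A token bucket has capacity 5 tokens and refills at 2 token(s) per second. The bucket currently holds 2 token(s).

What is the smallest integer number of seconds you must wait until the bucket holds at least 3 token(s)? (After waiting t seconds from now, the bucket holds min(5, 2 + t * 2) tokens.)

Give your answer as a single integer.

Need 2 + t * 2 >= 3, so t >= 1/2.
Smallest integer t = ceil(1/2) = 1.

Answer: 1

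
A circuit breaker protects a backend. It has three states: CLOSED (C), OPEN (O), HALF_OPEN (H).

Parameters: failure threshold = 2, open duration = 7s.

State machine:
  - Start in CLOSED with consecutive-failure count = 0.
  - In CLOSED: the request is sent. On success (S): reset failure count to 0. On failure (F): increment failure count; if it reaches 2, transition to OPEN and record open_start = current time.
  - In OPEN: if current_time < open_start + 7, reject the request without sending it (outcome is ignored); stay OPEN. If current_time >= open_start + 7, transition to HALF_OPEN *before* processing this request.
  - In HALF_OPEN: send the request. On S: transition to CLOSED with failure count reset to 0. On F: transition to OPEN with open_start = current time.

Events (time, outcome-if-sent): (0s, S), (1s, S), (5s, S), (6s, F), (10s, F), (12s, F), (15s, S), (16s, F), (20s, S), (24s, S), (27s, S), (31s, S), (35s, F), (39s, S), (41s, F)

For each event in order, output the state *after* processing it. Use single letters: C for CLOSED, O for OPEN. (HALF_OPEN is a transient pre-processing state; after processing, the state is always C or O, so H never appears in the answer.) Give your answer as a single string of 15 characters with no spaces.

State after each event:
  event#1 t=0s outcome=S: state=CLOSED
  event#2 t=1s outcome=S: state=CLOSED
  event#3 t=5s outcome=S: state=CLOSED
  event#4 t=6s outcome=F: state=CLOSED
  event#5 t=10s outcome=F: state=OPEN
  event#6 t=12s outcome=F: state=OPEN
  event#7 t=15s outcome=S: state=OPEN
  event#8 t=16s outcome=F: state=OPEN
  event#9 t=20s outcome=S: state=CLOSED
  event#10 t=24s outcome=S: state=CLOSED
  event#11 t=27s outcome=S: state=CLOSED
  event#12 t=31s outcome=S: state=CLOSED
  event#13 t=35s outcome=F: state=CLOSED
  event#14 t=39s outcome=S: state=CLOSED
  event#15 t=41s outcome=F: state=CLOSED

Answer: CCCCOOOOCCCCCCC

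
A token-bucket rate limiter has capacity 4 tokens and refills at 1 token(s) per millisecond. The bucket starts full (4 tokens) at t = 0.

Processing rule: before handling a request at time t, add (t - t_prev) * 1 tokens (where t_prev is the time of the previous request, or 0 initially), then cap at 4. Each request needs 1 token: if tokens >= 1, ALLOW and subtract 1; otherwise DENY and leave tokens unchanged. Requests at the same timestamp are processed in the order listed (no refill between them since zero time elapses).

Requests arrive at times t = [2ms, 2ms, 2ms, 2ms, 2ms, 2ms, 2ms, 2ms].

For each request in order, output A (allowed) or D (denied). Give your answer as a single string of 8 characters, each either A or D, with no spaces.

Answer: AAAADDDD

Derivation:
Simulating step by step:
  req#1 t=2ms: ALLOW
  req#2 t=2ms: ALLOW
  req#3 t=2ms: ALLOW
  req#4 t=2ms: ALLOW
  req#5 t=2ms: DENY
  req#6 t=2ms: DENY
  req#7 t=2ms: DENY
  req#8 t=2ms: DENY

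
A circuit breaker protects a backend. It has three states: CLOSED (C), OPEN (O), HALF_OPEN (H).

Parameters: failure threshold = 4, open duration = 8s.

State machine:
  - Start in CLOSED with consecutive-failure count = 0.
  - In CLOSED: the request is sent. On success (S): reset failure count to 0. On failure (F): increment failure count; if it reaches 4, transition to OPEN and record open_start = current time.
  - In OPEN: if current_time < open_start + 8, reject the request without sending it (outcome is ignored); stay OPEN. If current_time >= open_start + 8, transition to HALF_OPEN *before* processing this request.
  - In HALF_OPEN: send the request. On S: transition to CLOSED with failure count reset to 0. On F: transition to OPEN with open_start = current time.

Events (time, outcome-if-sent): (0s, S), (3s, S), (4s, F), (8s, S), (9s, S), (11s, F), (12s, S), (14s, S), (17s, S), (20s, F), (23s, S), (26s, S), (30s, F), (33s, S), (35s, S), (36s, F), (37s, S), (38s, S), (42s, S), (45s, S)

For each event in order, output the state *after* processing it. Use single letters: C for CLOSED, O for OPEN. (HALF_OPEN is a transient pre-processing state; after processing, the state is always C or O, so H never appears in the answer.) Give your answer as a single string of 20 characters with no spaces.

Answer: CCCCCCCCCCCCCCCCCCCC

Derivation:
State after each event:
  event#1 t=0s outcome=S: state=CLOSED
  event#2 t=3s outcome=S: state=CLOSED
  event#3 t=4s outcome=F: state=CLOSED
  event#4 t=8s outcome=S: state=CLOSED
  event#5 t=9s outcome=S: state=CLOSED
  event#6 t=11s outcome=F: state=CLOSED
  event#7 t=12s outcome=S: state=CLOSED
  event#8 t=14s outcome=S: state=CLOSED
  event#9 t=17s outcome=S: state=CLOSED
  event#10 t=20s outcome=F: state=CLOSED
  event#11 t=23s outcome=S: state=CLOSED
  event#12 t=26s outcome=S: state=CLOSED
  event#13 t=30s outcome=F: state=CLOSED
  event#14 t=33s outcome=S: state=CLOSED
  event#15 t=35s outcome=S: state=CLOSED
  event#16 t=36s outcome=F: state=CLOSED
  event#17 t=37s outcome=S: state=CLOSED
  event#18 t=38s outcome=S: state=CLOSED
  event#19 t=42s outcome=S: state=CLOSED
  event#20 t=45s outcome=S: state=CLOSED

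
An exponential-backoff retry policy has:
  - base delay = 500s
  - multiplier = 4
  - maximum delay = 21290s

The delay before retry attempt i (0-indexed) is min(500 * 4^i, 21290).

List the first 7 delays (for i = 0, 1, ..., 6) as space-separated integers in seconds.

Computing each delay:
  i=0: min(500*4^0, 21290) = 500
  i=1: min(500*4^1, 21290) = 2000
  i=2: min(500*4^2, 21290) = 8000
  i=3: min(500*4^3, 21290) = 21290
  i=4: min(500*4^4, 21290) = 21290
  i=5: min(500*4^5, 21290) = 21290
  i=6: min(500*4^6, 21290) = 21290

Answer: 500 2000 8000 21290 21290 21290 21290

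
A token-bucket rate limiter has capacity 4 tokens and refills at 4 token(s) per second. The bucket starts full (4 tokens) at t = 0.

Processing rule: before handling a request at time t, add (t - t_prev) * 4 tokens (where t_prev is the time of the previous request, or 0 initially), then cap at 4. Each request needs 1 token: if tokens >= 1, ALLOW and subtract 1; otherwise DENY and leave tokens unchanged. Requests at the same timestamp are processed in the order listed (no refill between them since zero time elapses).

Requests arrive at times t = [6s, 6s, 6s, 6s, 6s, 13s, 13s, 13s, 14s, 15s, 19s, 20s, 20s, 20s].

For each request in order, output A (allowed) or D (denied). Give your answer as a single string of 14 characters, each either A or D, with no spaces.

Simulating step by step:
  req#1 t=6s: ALLOW
  req#2 t=6s: ALLOW
  req#3 t=6s: ALLOW
  req#4 t=6s: ALLOW
  req#5 t=6s: DENY
  req#6 t=13s: ALLOW
  req#7 t=13s: ALLOW
  req#8 t=13s: ALLOW
  req#9 t=14s: ALLOW
  req#10 t=15s: ALLOW
  req#11 t=19s: ALLOW
  req#12 t=20s: ALLOW
  req#13 t=20s: ALLOW
  req#14 t=20s: ALLOW

Answer: AAAADAAAAAAAAA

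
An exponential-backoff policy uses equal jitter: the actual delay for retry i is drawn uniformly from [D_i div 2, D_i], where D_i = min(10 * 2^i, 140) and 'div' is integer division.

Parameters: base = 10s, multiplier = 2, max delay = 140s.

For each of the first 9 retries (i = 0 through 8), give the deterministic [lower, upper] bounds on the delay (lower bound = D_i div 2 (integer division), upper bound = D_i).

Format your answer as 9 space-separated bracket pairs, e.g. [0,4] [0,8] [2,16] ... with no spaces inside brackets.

Answer: [5,10] [10,20] [20,40] [40,80] [70,140] [70,140] [70,140] [70,140] [70,140]

Derivation:
Computing bounds per retry:
  i=0: D_i=min(10*2^0,140)=10, bounds=[5,10]
  i=1: D_i=min(10*2^1,140)=20, bounds=[10,20]
  i=2: D_i=min(10*2^2,140)=40, bounds=[20,40]
  i=3: D_i=min(10*2^3,140)=80, bounds=[40,80]
  i=4: D_i=min(10*2^4,140)=140, bounds=[70,140]
  i=5: D_i=min(10*2^5,140)=140, bounds=[70,140]
  i=6: D_i=min(10*2^6,140)=140, bounds=[70,140]
  i=7: D_i=min(10*2^7,140)=140, bounds=[70,140]
  i=8: D_i=min(10*2^8,140)=140, bounds=[70,140]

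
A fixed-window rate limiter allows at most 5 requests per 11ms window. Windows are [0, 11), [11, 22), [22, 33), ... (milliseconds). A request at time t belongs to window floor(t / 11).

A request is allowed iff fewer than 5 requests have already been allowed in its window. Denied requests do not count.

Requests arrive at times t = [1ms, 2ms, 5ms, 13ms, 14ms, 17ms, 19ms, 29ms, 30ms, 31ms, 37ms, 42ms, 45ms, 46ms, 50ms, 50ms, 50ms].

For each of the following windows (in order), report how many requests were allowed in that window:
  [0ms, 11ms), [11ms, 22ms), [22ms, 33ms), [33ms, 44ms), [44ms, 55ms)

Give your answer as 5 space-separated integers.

Processing requests:
  req#1 t=1ms (window 0): ALLOW
  req#2 t=2ms (window 0): ALLOW
  req#3 t=5ms (window 0): ALLOW
  req#4 t=13ms (window 1): ALLOW
  req#5 t=14ms (window 1): ALLOW
  req#6 t=17ms (window 1): ALLOW
  req#7 t=19ms (window 1): ALLOW
  req#8 t=29ms (window 2): ALLOW
  req#9 t=30ms (window 2): ALLOW
  req#10 t=31ms (window 2): ALLOW
  req#11 t=37ms (window 3): ALLOW
  req#12 t=42ms (window 3): ALLOW
  req#13 t=45ms (window 4): ALLOW
  req#14 t=46ms (window 4): ALLOW
  req#15 t=50ms (window 4): ALLOW
  req#16 t=50ms (window 4): ALLOW
  req#17 t=50ms (window 4): ALLOW

Allowed counts by window: 3 4 3 2 5

Answer: 3 4 3 2 5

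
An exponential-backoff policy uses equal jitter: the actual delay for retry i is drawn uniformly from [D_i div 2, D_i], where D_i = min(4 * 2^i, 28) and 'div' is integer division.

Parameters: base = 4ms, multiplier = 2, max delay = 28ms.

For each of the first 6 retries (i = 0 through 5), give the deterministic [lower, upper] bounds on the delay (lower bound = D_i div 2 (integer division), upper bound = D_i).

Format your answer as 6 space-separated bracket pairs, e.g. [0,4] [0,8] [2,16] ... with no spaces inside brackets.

Computing bounds per retry:
  i=0: D_i=min(4*2^0,28)=4, bounds=[2,4]
  i=1: D_i=min(4*2^1,28)=8, bounds=[4,8]
  i=2: D_i=min(4*2^2,28)=16, bounds=[8,16]
  i=3: D_i=min(4*2^3,28)=28, bounds=[14,28]
  i=4: D_i=min(4*2^4,28)=28, bounds=[14,28]
  i=5: D_i=min(4*2^5,28)=28, bounds=[14,28]

Answer: [2,4] [4,8] [8,16] [14,28] [14,28] [14,28]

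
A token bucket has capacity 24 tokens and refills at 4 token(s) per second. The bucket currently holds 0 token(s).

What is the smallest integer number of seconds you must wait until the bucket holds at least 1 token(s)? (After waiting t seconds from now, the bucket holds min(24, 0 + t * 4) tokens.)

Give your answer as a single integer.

Need 0 + t * 4 >= 1, so t >= 1/4.
Smallest integer t = ceil(1/4) = 1.

Answer: 1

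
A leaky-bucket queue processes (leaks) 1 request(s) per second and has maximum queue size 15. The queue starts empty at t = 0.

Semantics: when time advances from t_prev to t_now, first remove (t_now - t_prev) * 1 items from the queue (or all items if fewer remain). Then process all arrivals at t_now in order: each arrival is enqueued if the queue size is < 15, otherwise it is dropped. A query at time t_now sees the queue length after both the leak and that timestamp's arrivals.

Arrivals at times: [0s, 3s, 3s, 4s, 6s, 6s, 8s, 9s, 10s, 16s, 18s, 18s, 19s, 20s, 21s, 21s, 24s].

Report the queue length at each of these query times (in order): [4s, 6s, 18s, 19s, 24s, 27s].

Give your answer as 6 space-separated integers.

Answer: 2 2 2 2 1 0

Derivation:
Queue lengths at query times:
  query t=4s: backlog = 2
  query t=6s: backlog = 2
  query t=18s: backlog = 2
  query t=19s: backlog = 2
  query t=24s: backlog = 1
  query t=27s: backlog = 0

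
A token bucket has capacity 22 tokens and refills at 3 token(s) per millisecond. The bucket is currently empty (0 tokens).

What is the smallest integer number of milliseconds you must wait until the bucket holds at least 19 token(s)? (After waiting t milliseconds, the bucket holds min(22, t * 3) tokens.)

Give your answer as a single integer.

Answer: 7

Derivation:
Need t * 3 >= 19, so t >= 19/3.
Smallest integer t = ceil(19/3) = 7.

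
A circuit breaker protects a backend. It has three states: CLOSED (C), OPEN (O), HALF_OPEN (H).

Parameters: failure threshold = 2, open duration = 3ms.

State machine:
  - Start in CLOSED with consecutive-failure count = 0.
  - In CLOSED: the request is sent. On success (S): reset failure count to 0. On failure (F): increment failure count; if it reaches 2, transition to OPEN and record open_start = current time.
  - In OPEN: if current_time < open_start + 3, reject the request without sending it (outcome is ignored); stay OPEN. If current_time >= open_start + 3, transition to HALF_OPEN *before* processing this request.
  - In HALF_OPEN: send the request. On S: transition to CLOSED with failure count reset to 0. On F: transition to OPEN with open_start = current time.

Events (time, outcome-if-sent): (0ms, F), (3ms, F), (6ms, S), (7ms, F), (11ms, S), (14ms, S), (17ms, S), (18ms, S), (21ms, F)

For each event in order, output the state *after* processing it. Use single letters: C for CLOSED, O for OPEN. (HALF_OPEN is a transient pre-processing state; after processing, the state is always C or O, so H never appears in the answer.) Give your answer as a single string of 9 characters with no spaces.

State after each event:
  event#1 t=0ms outcome=F: state=CLOSED
  event#2 t=3ms outcome=F: state=OPEN
  event#3 t=6ms outcome=S: state=CLOSED
  event#4 t=7ms outcome=F: state=CLOSED
  event#5 t=11ms outcome=S: state=CLOSED
  event#6 t=14ms outcome=S: state=CLOSED
  event#7 t=17ms outcome=S: state=CLOSED
  event#8 t=18ms outcome=S: state=CLOSED
  event#9 t=21ms outcome=F: state=CLOSED

Answer: COCCCCCCC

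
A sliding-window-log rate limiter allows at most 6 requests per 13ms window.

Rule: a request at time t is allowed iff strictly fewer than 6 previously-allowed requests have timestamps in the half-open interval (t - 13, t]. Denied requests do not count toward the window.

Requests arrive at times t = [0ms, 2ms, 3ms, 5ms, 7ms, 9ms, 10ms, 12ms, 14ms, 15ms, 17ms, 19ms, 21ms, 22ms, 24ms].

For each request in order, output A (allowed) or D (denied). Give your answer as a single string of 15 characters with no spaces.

Answer: AAAAAADDAAAAAAD

Derivation:
Tracking allowed requests in the window:
  req#1 t=0ms: ALLOW
  req#2 t=2ms: ALLOW
  req#3 t=3ms: ALLOW
  req#4 t=5ms: ALLOW
  req#5 t=7ms: ALLOW
  req#6 t=9ms: ALLOW
  req#7 t=10ms: DENY
  req#8 t=12ms: DENY
  req#9 t=14ms: ALLOW
  req#10 t=15ms: ALLOW
  req#11 t=17ms: ALLOW
  req#12 t=19ms: ALLOW
  req#13 t=21ms: ALLOW
  req#14 t=22ms: ALLOW
  req#15 t=24ms: DENY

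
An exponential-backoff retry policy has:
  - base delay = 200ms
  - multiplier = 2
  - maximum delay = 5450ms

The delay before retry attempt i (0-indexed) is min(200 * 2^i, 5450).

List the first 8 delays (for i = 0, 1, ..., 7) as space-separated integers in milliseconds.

Computing each delay:
  i=0: min(200*2^0, 5450) = 200
  i=1: min(200*2^1, 5450) = 400
  i=2: min(200*2^2, 5450) = 800
  i=3: min(200*2^3, 5450) = 1600
  i=4: min(200*2^4, 5450) = 3200
  i=5: min(200*2^5, 5450) = 5450
  i=6: min(200*2^6, 5450) = 5450
  i=7: min(200*2^7, 5450) = 5450

Answer: 200 400 800 1600 3200 5450 5450 5450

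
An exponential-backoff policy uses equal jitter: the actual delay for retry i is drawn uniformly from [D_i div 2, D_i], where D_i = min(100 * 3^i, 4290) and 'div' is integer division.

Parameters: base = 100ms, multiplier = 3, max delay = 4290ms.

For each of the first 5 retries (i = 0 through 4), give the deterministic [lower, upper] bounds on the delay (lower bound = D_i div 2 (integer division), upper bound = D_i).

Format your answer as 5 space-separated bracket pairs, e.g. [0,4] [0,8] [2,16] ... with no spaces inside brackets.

Computing bounds per retry:
  i=0: D_i=min(100*3^0,4290)=100, bounds=[50,100]
  i=1: D_i=min(100*3^1,4290)=300, bounds=[150,300]
  i=2: D_i=min(100*3^2,4290)=900, bounds=[450,900]
  i=3: D_i=min(100*3^3,4290)=2700, bounds=[1350,2700]
  i=4: D_i=min(100*3^4,4290)=4290, bounds=[2145,4290]

Answer: [50,100] [150,300] [450,900] [1350,2700] [2145,4290]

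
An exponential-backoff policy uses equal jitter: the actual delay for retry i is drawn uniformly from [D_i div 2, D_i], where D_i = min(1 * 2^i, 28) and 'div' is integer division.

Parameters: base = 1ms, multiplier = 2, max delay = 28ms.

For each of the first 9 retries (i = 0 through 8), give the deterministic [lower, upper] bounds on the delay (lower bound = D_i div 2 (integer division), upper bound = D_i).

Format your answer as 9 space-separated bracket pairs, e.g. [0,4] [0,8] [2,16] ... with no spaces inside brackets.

Answer: [0,1] [1,2] [2,4] [4,8] [8,16] [14,28] [14,28] [14,28] [14,28]

Derivation:
Computing bounds per retry:
  i=0: D_i=min(1*2^0,28)=1, bounds=[0,1]
  i=1: D_i=min(1*2^1,28)=2, bounds=[1,2]
  i=2: D_i=min(1*2^2,28)=4, bounds=[2,4]
  i=3: D_i=min(1*2^3,28)=8, bounds=[4,8]
  i=4: D_i=min(1*2^4,28)=16, bounds=[8,16]
  i=5: D_i=min(1*2^5,28)=28, bounds=[14,28]
  i=6: D_i=min(1*2^6,28)=28, bounds=[14,28]
  i=7: D_i=min(1*2^7,28)=28, bounds=[14,28]
  i=8: D_i=min(1*2^8,28)=28, bounds=[14,28]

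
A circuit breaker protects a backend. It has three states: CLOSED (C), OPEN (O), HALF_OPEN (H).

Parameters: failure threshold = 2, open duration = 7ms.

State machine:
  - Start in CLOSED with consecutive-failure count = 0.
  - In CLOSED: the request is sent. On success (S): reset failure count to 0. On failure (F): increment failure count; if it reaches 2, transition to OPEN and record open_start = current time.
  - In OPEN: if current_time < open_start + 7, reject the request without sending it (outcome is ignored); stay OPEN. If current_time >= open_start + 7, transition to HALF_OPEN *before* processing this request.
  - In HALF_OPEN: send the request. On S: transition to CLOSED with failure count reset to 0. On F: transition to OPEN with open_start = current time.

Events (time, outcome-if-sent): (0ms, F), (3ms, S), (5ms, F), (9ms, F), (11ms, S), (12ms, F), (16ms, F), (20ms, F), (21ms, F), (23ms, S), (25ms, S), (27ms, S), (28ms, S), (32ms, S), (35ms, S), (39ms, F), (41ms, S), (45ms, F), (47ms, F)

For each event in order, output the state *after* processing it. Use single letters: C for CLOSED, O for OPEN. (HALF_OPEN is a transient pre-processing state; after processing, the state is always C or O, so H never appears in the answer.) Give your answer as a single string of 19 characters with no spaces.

State after each event:
  event#1 t=0ms outcome=F: state=CLOSED
  event#2 t=3ms outcome=S: state=CLOSED
  event#3 t=5ms outcome=F: state=CLOSED
  event#4 t=9ms outcome=F: state=OPEN
  event#5 t=11ms outcome=S: state=OPEN
  event#6 t=12ms outcome=F: state=OPEN
  event#7 t=16ms outcome=F: state=OPEN
  event#8 t=20ms outcome=F: state=OPEN
  event#9 t=21ms outcome=F: state=OPEN
  event#10 t=23ms outcome=S: state=CLOSED
  event#11 t=25ms outcome=S: state=CLOSED
  event#12 t=27ms outcome=S: state=CLOSED
  event#13 t=28ms outcome=S: state=CLOSED
  event#14 t=32ms outcome=S: state=CLOSED
  event#15 t=35ms outcome=S: state=CLOSED
  event#16 t=39ms outcome=F: state=CLOSED
  event#17 t=41ms outcome=S: state=CLOSED
  event#18 t=45ms outcome=F: state=CLOSED
  event#19 t=47ms outcome=F: state=OPEN

Answer: CCCOOOOOOCCCCCCCCCO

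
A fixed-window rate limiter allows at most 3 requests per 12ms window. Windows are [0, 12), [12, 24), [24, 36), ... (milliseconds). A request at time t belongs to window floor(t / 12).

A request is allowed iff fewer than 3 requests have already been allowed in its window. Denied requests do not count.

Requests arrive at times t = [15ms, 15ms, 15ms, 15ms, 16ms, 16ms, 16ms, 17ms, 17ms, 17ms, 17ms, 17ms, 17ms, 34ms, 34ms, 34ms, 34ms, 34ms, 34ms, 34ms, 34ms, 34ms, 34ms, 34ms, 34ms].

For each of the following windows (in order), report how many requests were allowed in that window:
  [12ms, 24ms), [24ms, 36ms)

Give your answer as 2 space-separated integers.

Answer: 3 3

Derivation:
Processing requests:
  req#1 t=15ms (window 1): ALLOW
  req#2 t=15ms (window 1): ALLOW
  req#3 t=15ms (window 1): ALLOW
  req#4 t=15ms (window 1): DENY
  req#5 t=16ms (window 1): DENY
  req#6 t=16ms (window 1): DENY
  req#7 t=16ms (window 1): DENY
  req#8 t=17ms (window 1): DENY
  req#9 t=17ms (window 1): DENY
  req#10 t=17ms (window 1): DENY
  req#11 t=17ms (window 1): DENY
  req#12 t=17ms (window 1): DENY
  req#13 t=17ms (window 1): DENY
  req#14 t=34ms (window 2): ALLOW
  req#15 t=34ms (window 2): ALLOW
  req#16 t=34ms (window 2): ALLOW
  req#17 t=34ms (window 2): DENY
  req#18 t=34ms (window 2): DENY
  req#19 t=34ms (window 2): DENY
  req#20 t=34ms (window 2): DENY
  req#21 t=34ms (window 2): DENY
  req#22 t=34ms (window 2): DENY
  req#23 t=34ms (window 2): DENY
  req#24 t=34ms (window 2): DENY
  req#25 t=34ms (window 2): DENY

Allowed counts by window: 3 3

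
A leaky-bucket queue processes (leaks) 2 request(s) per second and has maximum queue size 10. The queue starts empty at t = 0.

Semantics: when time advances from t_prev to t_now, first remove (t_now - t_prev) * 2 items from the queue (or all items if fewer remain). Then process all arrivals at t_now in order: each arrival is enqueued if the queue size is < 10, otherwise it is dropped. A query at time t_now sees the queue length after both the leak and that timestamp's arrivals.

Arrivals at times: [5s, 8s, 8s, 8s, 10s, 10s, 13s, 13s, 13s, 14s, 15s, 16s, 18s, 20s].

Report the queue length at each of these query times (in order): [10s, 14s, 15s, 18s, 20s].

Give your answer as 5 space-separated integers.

Answer: 2 2 1 1 1

Derivation:
Queue lengths at query times:
  query t=10s: backlog = 2
  query t=14s: backlog = 2
  query t=15s: backlog = 1
  query t=18s: backlog = 1
  query t=20s: backlog = 1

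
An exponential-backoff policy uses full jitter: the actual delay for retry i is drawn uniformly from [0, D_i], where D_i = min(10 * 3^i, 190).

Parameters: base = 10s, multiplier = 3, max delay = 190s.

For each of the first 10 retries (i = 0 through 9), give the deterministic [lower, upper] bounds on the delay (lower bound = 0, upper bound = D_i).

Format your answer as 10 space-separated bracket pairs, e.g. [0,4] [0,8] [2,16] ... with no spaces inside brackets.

Answer: [0,10] [0,30] [0,90] [0,190] [0,190] [0,190] [0,190] [0,190] [0,190] [0,190]

Derivation:
Computing bounds per retry:
  i=0: D_i=min(10*3^0,190)=10, bounds=[0,10]
  i=1: D_i=min(10*3^1,190)=30, bounds=[0,30]
  i=2: D_i=min(10*3^2,190)=90, bounds=[0,90]
  i=3: D_i=min(10*3^3,190)=190, bounds=[0,190]
  i=4: D_i=min(10*3^4,190)=190, bounds=[0,190]
  i=5: D_i=min(10*3^5,190)=190, bounds=[0,190]
  i=6: D_i=min(10*3^6,190)=190, bounds=[0,190]
  i=7: D_i=min(10*3^7,190)=190, bounds=[0,190]
  i=8: D_i=min(10*3^8,190)=190, bounds=[0,190]
  i=9: D_i=min(10*3^9,190)=190, bounds=[0,190]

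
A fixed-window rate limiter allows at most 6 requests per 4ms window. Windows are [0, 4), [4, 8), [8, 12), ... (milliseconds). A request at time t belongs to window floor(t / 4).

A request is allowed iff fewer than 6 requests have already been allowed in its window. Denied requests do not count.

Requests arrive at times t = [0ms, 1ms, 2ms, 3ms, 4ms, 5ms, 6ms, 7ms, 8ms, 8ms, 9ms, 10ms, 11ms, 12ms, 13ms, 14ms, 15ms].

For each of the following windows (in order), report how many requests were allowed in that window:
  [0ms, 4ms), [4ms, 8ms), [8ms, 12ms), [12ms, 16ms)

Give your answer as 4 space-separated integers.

Answer: 4 4 5 4

Derivation:
Processing requests:
  req#1 t=0ms (window 0): ALLOW
  req#2 t=1ms (window 0): ALLOW
  req#3 t=2ms (window 0): ALLOW
  req#4 t=3ms (window 0): ALLOW
  req#5 t=4ms (window 1): ALLOW
  req#6 t=5ms (window 1): ALLOW
  req#7 t=6ms (window 1): ALLOW
  req#8 t=7ms (window 1): ALLOW
  req#9 t=8ms (window 2): ALLOW
  req#10 t=8ms (window 2): ALLOW
  req#11 t=9ms (window 2): ALLOW
  req#12 t=10ms (window 2): ALLOW
  req#13 t=11ms (window 2): ALLOW
  req#14 t=12ms (window 3): ALLOW
  req#15 t=13ms (window 3): ALLOW
  req#16 t=14ms (window 3): ALLOW
  req#17 t=15ms (window 3): ALLOW

Allowed counts by window: 4 4 5 4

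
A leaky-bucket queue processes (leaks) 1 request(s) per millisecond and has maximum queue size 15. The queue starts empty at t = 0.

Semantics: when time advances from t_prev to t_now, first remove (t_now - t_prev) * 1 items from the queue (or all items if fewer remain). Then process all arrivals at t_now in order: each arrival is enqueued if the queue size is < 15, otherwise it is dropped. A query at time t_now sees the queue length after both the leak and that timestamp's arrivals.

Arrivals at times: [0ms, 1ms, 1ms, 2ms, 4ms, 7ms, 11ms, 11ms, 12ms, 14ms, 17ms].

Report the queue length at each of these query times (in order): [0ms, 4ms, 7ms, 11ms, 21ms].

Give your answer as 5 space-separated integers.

Queue lengths at query times:
  query t=0ms: backlog = 1
  query t=4ms: backlog = 1
  query t=7ms: backlog = 1
  query t=11ms: backlog = 2
  query t=21ms: backlog = 0

Answer: 1 1 1 2 0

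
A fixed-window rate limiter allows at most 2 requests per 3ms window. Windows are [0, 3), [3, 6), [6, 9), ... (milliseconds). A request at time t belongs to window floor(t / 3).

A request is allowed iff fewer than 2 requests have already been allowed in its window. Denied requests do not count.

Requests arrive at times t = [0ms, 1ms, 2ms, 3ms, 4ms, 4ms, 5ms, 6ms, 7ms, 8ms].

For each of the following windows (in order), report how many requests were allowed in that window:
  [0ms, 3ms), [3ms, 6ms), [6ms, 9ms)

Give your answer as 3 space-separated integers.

Answer: 2 2 2

Derivation:
Processing requests:
  req#1 t=0ms (window 0): ALLOW
  req#2 t=1ms (window 0): ALLOW
  req#3 t=2ms (window 0): DENY
  req#4 t=3ms (window 1): ALLOW
  req#5 t=4ms (window 1): ALLOW
  req#6 t=4ms (window 1): DENY
  req#7 t=5ms (window 1): DENY
  req#8 t=6ms (window 2): ALLOW
  req#9 t=7ms (window 2): ALLOW
  req#10 t=8ms (window 2): DENY

Allowed counts by window: 2 2 2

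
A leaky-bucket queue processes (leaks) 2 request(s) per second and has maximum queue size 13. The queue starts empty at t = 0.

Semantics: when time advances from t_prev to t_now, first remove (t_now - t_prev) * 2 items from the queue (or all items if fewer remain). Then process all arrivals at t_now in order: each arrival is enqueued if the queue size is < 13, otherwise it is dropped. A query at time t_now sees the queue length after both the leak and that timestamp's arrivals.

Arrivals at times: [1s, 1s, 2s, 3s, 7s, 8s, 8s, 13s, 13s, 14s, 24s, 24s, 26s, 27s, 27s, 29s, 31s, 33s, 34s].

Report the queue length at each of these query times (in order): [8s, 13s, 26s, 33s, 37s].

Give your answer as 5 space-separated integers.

Queue lengths at query times:
  query t=8s: backlog = 2
  query t=13s: backlog = 2
  query t=26s: backlog = 1
  query t=33s: backlog = 1
  query t=37s: backlog = 0

Answer: 2 2 1 1 0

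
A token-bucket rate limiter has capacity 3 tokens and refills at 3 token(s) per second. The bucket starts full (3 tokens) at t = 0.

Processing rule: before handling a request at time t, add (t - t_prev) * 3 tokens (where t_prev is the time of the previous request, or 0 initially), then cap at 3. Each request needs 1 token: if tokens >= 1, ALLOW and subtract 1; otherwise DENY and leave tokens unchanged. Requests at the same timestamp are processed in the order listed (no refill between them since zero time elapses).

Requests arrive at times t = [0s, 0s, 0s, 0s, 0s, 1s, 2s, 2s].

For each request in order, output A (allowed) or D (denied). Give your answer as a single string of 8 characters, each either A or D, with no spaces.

Simulating step by step:
  req#1 t=0s: ALLOW
  req#2 t=0s: ALLOW
  req#3 t=0s: ALLOW
  req#4 t=0s: DENY
  req#5 t=0s: DENY
  req#6 t=1s: ALLOW
  req#7 t=2s: ALLOW
  req#8 t=2s: ALLOW

Answer: AAADDAAA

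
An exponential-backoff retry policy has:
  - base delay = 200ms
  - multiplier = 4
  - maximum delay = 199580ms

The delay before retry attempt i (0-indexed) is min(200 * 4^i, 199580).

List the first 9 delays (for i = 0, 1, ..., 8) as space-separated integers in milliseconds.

Answer: 200 800 3200 12800 51200 199580 199580 199580 199580

Derivation:
Computing each delay:
  i=0: min(200*4^0, 199580) = 200
  i=1: min(200*4^1, 199580) = 800
  i=2: min(200*4^2, 199580) = 3200
  i=3: min(200*4^3, 199580) = 12800
  i=4: min(200*4^4, 199580) = 51200
  i=5: min(200*4^5, 199580) = 199580
  i=6: min(200*4^6, 199580) = 199580
  i=7: min(200*4^7, 199580) = 199580
  i=8: min(200*4^8, 199580) = 199580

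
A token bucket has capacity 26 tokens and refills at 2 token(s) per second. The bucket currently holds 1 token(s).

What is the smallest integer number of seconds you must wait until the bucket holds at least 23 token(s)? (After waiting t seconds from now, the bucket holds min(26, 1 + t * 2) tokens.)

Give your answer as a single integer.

Need 1 + t * 2 >= 23, so t >= 22/2.
Smallest integer t = ceil(22/2) = 11.

Answer: 11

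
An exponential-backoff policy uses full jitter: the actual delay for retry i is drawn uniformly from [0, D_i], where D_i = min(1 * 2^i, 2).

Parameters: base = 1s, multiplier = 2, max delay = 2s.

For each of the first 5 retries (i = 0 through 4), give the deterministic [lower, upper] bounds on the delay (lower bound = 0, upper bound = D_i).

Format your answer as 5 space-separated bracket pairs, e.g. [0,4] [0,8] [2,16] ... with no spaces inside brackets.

Computing bounds per retry:
  i=0: D_i=min(1*2^0,2)=1, bounds=[0,1]
  i=1: D_i=min(1*2^1,2)=2, bounds=[0,2]
  i=2: D_i=min(1*2^2,2)=2, bounds=[0,2]
  i=3: D_i=min(1*2^3,2)=2, bounds=[0,2]
  i=4: D_i=min(1*2^4,2)=2, bounds=[0,2]

Answer: [0,1] [0,2] [0,2] [0,2] [0,2]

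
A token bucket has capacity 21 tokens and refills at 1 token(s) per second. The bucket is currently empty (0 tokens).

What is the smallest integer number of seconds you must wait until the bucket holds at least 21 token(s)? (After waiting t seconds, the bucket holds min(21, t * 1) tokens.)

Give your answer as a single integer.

Need t * 1 >= 21, so t >= 21/1.
Smallest integer t = ceil(21/1) = 21.

Answer: 21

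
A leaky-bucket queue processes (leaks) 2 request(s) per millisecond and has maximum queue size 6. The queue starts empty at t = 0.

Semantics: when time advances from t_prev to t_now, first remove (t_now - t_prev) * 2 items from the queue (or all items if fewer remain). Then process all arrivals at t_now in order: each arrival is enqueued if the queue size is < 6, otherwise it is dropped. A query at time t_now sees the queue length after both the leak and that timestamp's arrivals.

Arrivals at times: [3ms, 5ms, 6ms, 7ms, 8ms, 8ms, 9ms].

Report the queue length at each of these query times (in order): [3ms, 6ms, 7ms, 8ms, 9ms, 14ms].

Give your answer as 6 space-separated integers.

Answer: 1 1 1 2 1 0

Derivation:
Queue lengths at query times:
  query t=3ms: backlog = 1
  query t=6ms: backlog = 1
  query t=7ms: backlog = 1
  query t=8ms: backlog = 2
  query t=9ms: backlog = 1
  query t=14ms: backlog = 0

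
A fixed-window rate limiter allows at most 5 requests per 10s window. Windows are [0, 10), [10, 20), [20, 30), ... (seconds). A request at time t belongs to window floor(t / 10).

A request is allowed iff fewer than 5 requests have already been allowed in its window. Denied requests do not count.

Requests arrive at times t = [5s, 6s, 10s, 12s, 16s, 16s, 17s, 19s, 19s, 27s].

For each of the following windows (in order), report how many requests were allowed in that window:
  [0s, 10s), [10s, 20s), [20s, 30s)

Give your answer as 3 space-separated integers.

Answer: 2 5 1

Derivation:
Processing requests:
  req#1 t=5s (window 0): ALLOW
  req#2 t=6s (window 0): ALLOW
  req#3 t=10s (window 1): ALLOW
  req#4 t=12s (window 1): ALLOW
  req#5 t=16s (window 1): ALLOW
  req#6 t=16s (window 1): ALLOW
  req#7 t=17s (window 1): ALLOW
  req#8 t=19s (window 1): DENY
  req#9 t=19s (window 1): DENY
  req#10 t=27s (window 2): ALLOW

Allowed counts by window: 2 5 1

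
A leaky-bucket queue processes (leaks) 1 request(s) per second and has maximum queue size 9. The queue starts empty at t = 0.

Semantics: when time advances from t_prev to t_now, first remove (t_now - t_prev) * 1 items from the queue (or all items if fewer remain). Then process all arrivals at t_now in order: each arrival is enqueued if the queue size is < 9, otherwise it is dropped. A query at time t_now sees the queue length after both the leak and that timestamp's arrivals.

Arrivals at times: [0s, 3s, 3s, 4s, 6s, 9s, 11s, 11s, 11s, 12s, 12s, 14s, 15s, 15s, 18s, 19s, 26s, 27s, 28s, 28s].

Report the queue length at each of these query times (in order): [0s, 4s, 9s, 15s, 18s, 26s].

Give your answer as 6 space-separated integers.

Answer: 1 2 1 4 2 1

Derivation:
Queue lengths at query times:
  query t=0s: backlog = 1
  query t=4s: backlog = 2
  query t=9s: backlog = 1
  query t=15s: backlog = 4
  query t=18s: backlog = 2
  query t=26s: backlog = 1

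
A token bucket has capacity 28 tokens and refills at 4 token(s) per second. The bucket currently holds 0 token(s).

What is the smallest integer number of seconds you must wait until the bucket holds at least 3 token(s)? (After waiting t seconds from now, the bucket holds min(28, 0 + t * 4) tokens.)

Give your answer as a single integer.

Need 0 + t * 4 >= 3, so t >= 3/4.
Smallest integer t = ceil(3/4) = 1.

Answer: 1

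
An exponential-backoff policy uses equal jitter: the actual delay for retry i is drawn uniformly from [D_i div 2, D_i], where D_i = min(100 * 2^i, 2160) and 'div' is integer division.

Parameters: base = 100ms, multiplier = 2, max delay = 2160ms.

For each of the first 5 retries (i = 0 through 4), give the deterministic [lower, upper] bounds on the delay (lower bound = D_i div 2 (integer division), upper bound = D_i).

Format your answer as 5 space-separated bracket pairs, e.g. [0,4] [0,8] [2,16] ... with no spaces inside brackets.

Computing bounds per retry:
  i=0: D_i=min(100*2^0,2160)=100, bounds=[50,100]
  i=1: D_i=min(100*2^1,2160)=200, bounds=[100,200]
  i=2: D_i=min(100*2^2,2160)=400, bounds=[200,400]
  i=3: D_i=min(100*2^3,2160)=800, bounds=[400,800]
  i=4: D_i=min(100*2^4,2160)=1600, bounds=[800,1600]

Answer: [50,100] [100,200] [200,400] [400,800] [800,1600]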